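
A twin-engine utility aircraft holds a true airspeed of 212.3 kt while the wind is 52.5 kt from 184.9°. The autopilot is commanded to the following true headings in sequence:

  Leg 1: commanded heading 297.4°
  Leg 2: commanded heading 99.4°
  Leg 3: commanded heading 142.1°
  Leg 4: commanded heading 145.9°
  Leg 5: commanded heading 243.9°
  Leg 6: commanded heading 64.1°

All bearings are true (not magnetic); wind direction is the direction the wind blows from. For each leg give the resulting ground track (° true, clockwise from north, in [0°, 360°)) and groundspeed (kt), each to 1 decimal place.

Leg 1: heading 297.4°; drift +11.8° → track 309.2°, groundspeed 237.4 kt
Leg 2: heading 99.4°; drift -14.1° → track 85.3°, groundspeed 214.7 kt
Leg 3: heading 142.1°; drift -11.6° → track 130.5°, groundspeed 177.4 kt
Leg 4: heading 145.9°; drift -10.9° → track 135.0°, groundspeed 174.7 kt
Leg 5: heading 243.9°; drift +13.7° → track 257.6°, groundspeed 190.6 kt
Leg 6: heading 64.1°; drift -10.7° → track 53.4°, groundspeed 243.4 kt

Leg 1: track=309.2°, groundspeed=237.4 kt
Leg 2: track=85.3°, groundspeed=214.7 kt
Leg 3: track=130.5°, groundspeed=177.4 kt
Leg 4: track=135.0°, groundspeed=174.7 kt
Leg 5: track=257.6°, groundspeed=190.6 kt
Leg 6: track=53.4°, groundspeed=243.4 kt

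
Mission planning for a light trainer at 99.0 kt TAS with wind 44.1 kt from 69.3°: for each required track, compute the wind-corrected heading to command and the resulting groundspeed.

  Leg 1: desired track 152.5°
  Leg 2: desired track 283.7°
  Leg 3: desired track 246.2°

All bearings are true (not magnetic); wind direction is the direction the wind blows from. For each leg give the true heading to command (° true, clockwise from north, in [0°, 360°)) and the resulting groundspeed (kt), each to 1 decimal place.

Leg 1: heading=126.2°, groundspeed=83.6 kt
Leg 2: heading=298.3°, groundspeed=132.2 kt
Leg 3: heading=244.8°, groundspeed=143.0 kt

Leg 1: desired track 152.5°; wind correction -26.3° → command heading 126.2°, groundspeed 83.6 kt
Leg 2: desired track 283.7°; wind correction +14.6° → command heading 298.3°, groundspeed 132.2 kt
Leg 3: desired track 246.2°; wind correction -1.4° → command heading 244.8°, groundspeed 143.0 kt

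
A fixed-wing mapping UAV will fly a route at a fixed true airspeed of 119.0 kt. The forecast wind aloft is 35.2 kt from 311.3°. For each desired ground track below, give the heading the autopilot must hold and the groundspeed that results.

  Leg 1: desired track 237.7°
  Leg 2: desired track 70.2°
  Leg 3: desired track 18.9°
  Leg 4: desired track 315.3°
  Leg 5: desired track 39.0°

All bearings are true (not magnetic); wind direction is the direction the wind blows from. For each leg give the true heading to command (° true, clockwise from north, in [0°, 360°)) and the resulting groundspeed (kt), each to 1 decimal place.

Leg 1: heading=254.2°, groundspeed=104.2 kt
Leg 2: heading=55.2°, groundspeed=132.0 kt
Leg 3: heading=3.0°, groundspeed=101.0 kt
Leg 4: heading=314.1°, groundspeed=83.9 kt
Leg 5: heading=21.8°, groundspeed=112.3 kt

Leg 1: desired track 237.7°; wind correction +16.5° → command heading 254.2°, groundspeed 104.2 kt
Leg 2: desired track 70.2°; wind correction -15.0° → command heading 55.2°, groundspeed 132.0 kt
Leg 3: desired track 18.9°; wind correction -15.9° → command heading 3.0°, groundspeed 101.0 kt
Leg 4: desired track 315.3°; wind correction -1.2° → command heading 314.1°, groundspeed 83.9 kt
Leg 5: desired track 39.0°; wind correction -17.2° → command heading 21.8°, groundspeed 112.3 kt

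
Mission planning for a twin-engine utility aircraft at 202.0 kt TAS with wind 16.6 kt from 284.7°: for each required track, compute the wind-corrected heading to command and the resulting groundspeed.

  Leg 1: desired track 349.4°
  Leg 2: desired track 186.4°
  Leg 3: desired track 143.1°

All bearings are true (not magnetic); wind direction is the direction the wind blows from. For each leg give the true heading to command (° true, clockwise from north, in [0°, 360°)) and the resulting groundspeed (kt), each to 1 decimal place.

Leg 1: desired track 349.4°; wind correction -4.3° → command heading 345.1°, groundspeed 194.3 kt
Leg 2: desired track 186.4°; wind correction +4.7° → command heading 191.1°, groundspeed 203.7 kt
Leg 3: desired track 143.1°; wind correction +2.9° → command heading 146.0°, groundspeed 214.7 kt

Leg 1: heading=345.1°, groundspeed=194.3 kt
Leg 2: heading=191.1°, groundspeed=203.7 kt
Leg 3: heading=146.0°, groundspeed=214.7 kt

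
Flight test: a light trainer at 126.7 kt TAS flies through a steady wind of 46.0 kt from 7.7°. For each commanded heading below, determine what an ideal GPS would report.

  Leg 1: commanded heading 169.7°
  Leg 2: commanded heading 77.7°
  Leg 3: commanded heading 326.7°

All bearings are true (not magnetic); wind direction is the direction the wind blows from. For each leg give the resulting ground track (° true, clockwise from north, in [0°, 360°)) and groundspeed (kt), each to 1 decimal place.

Leg 1: track=174.5°, groundspeed=171.0 kt
Leg 2: track=99.0°, groundspeed=119.1 kt
Leg 3: track=308.5°, groundspeed=96.8 kt

Leg 1: heading 169.7°; drift +4.8° → track 174.5°, groundspeed 171.0 kt
Leg 2: heading 77.7°; drift +21.3° → track 99.0°, groundspeed 119.1 kt
Leg 3: heading 326.7°; drift -18.2° → track 308.5°, groundspeed 96.8 kt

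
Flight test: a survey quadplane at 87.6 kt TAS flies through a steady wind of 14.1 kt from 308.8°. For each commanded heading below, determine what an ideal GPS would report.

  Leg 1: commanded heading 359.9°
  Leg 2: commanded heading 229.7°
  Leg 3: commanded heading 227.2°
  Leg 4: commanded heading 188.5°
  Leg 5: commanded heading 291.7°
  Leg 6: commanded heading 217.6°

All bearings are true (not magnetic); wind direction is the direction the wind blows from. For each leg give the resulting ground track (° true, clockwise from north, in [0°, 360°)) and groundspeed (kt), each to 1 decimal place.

Leg 1: heading 359.9°; drift +7.9° → track 7.8°, groundspeed 79.5 kt
Leg 2: heading 229.7°; drift -9.3° → track 220.4°, groundspeed 86.1 kt
Leg 3: heading 227.2°; drift -9.3° → track 217.9°, groundspeed 86.7 kt
Leg 4: heading 188.5°; drift -7.3° → track 181.2°, groundspeed 95.5 kt
Leg 5: heading 291.7°; drift -3.2° → track 288.5°, groundspeed 74.2 kt
Leg 6: heading 217.6°; drift -9.1° → track 208.5°, groundspeed 89.0 kt

Leg 1: track=7.8°, groundspeed=79.5 kt
Leg 2: track=220.4°, groundspeed=86.1 kt
Leg 3: track=217.9°, groundspeed=86.7 kt
Leg 4: track=181.2°, groundspeed=95.5 kt
Leg 5: track=288.5°, groundspeed=74.2 kt
Leg 6: track=208.5°, groundspeed=89.0 kt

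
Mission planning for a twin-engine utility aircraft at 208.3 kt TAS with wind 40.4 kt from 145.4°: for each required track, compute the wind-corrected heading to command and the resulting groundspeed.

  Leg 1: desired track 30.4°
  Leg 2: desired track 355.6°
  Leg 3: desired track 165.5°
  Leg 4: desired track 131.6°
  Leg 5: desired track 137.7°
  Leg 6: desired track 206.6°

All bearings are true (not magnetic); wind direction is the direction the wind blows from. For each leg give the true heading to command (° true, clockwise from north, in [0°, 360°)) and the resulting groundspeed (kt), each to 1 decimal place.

Leg 1: heading=40.5°, groundspeed=222.1 kt
Leg 2: heading=1.2°, groundspeed=242.2 kt
Leg 3: heading=161.7°, groundspeed=169.9 kt
Leg 4: heading=134.3°, groundspeed=168.8 kt
Leg 5: heading=139.2°, groundspeed=168.2 kt
Leg 6: heading=196.8°, groundspeed=185.8 kt

Leg 1: desired track 30.4°; wind correction +10.1° → command heading 40.5°, groundspeed 222.1 kt
Leg 2: desired track 355.6°; wind correction +5.6° → command heading 1.2°, groundspeed 242.2 kt
Leg 3: desired track 165.5°; wind correction -3.8° → command heading 161.7°, groundspeed 169.9 kt
Leg 4: desired track 131.6°; wind correction +2.7° → command heading 134.3°, groundspeed 168.8 kt
Leg 5: desired track 137.7°; wind correction +1.5° → command heading 139.2°, groundspeed 168.2 kt
Leg 6: desired track 206.6°; wind correction -9.8° → command heading 196.8°, groundspeed 185.8 kt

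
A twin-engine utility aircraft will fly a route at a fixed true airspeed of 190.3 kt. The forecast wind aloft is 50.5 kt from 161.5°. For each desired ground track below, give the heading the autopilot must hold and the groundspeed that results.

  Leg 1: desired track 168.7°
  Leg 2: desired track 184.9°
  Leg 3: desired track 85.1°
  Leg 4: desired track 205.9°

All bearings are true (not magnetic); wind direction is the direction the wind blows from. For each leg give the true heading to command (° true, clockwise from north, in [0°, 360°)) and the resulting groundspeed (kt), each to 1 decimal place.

Leg 1: heading=166.8°, groundspeed=140.1 kt
Leg 2: heading=178.9°, groundspeed=142.9 kt
Leg 3: heading=100.0°, groundspeed=172.0 kt
Leg 4: heading=195.2°, groundspeed=150.9 kt

Leg 1: desired track 168.7°; wind correction -1.9° → command heading 166.8°, groundspeed 140.1 kt
Leg 2: desired track 184.9°; wind correction -6.0° → command heading 178.9°, groundspeed 142.9 kt
Leg 3: desired track 85.1°; wind correction +14.9° → command heading 100.0°, groundspeed 172.0 kt
Leg 4: desired track 205.9°; wind correction -10.7° → command heading 195.2°, groundspeed 150.9 kt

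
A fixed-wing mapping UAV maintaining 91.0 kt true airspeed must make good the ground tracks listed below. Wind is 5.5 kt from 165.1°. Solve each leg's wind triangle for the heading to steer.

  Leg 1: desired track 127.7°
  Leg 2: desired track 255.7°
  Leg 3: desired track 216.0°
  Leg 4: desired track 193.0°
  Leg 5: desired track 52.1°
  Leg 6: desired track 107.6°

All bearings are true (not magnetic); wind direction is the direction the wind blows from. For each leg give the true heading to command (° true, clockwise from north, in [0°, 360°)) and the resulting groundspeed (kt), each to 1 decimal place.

Leg 1: heading=129.8°, groundspeed=86.6 kt
Leg 2: heading=252.2°, groundspeed=90.9 kt
Leg 3: heading=213.3°, groundspeed=87.4 kt
Leg 4: heading=191.4°, groundspeed=86.1 kt
Leg 5: heading=55.3°, groundspeed=93.0 kt
Leg 6: heading=110.5°, groundspeed=87.9 kt

Leg 1: desired track 127.7°; wind correction +2.1° → command heading 129.8°, groundspeed 86.6 kt
Leg 2: desired track 255.7°; wind correction -3.5° → command heading 252.2°, groundspeed 90.9 kt
Leg 3: desired track 216.0°; wind correction -2.7° → command heading 213.3°, groundspeed 87.4 kt
Leg 4: desired track 193.0°; wind correction -1.6° → command heading 191.4°, groundspeed 86.1 kt
Leg 5: desired track 52.1°; wind correction +3.2° → command heading 55.3°, groundspeed 93.0 kt
Leg 6: desired track 107.6°; wind correction +2.9° → command heading 110.5°, groundspeed 87.9 kt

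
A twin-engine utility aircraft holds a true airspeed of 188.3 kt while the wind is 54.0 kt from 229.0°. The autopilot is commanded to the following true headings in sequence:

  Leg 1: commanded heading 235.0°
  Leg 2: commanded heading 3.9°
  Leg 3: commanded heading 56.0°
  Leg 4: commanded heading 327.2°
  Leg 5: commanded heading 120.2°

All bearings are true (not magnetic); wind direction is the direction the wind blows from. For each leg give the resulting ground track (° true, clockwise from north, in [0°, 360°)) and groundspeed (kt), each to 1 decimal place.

Leg 1: track=237.4°, groundspeed=134.7 kt
Leg 2: track=13.5°, groundspeed=229.6 kt
Leg 3: track=54.4°, groundspeed=242.0 kt
Leg 4: track=342.5°, groundspeed=203.2 kt
Leg 5: track=106.2°, groundspeed=212.0 kt

Leg 1: heading 235.0°; drift +2.4° → track 237.4°, groundspeed 134.7 kt
Leg 2: heading 3.9°; drift +9.6° → track 13.5°, groundspeed 229.6 kt
Leg 3: heading 56.0°; drift -1.6° → track 54.4°, groundspeed 242.0 kt
Leg 4: heading 327.2°; drift +15.3° → track 342.5°, groundspeed 203.2 kt
Leg 5: heading 120.2°; drift -14.0° → track 106.2°, groundspeed 212.0 kt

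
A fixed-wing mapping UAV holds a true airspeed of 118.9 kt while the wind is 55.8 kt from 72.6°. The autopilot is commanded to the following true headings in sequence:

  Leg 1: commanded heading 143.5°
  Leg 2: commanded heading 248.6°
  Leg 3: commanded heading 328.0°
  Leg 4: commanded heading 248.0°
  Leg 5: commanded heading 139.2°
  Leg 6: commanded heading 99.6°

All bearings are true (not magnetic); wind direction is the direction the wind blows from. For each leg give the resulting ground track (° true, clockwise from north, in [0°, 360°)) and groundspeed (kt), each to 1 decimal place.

Leg 1: track=171.2°, groundspeed=113.6 kt
Leg 2: track=249.9°, groundspeed=174.6 kt
Leg 3: track=305.9°, groundspeed=143.5 kt
Leg 4: track=249.5°, groundspeed=174.6 kt
Leg 5: track=167.1°, groundspeed=109.5 kt
Leg 6: track=119.7°, groundspeed=73.7 kt

Leg 1: heading 143.5°; drift +27.7° → track 171.2°, groundspeed 113.6 kt
Leg 2: heading 248.6°; drift +1.3° → track 249.9°, groundspeed 174.6 kt
Leg 3: heading 328.0°; drift -22.1° → track 305.9°, groundspeed 143.5 kt
Leg 4: heading 248.0°; drift +1.5° → track 249.5°, groundspeed 174.6 kt
Leg 5: heading 139.2°; drift +27.9° → track 167.1°, groundspeed 109.5 kt
Leg 6: heading 99.6°; drift +20.1° → track 119.7°, groundspeed 73.7 kt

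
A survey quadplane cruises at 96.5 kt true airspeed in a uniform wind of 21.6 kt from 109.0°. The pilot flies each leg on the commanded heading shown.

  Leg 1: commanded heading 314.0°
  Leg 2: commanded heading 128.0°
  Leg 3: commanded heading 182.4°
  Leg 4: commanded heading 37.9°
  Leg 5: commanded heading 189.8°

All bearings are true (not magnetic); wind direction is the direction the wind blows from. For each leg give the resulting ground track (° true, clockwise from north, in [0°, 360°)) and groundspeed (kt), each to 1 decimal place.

Leg 1: track=309.5°, groundspeed=116.4 kt
Leg 2: track=133.3°, groundspeed=76.4 kt
Leg 3: track=195.3°, groundspeed=92.7 kt
Leg 4: track=25.0°, groundspeed=91.8 kt
Leg 5: track=202.7°, groundspeed=95.5 kt

Leg 1: heading 314.0°; drift -4.5° → track 309.5°, groundspeed 116.4 kt
Leg 2: heading 128.0°; drift +5.3° → track 133.3°, groundspeed 76.4 kt
Leg 3: heading 182.4°; drift +12.9° → track 195.3°, groundspeed 92.7 kt
Leg 4: heading 37.9°; drift -12.9° → track 25.0°, groundspeed 91.8 kt
Leg 5: heading 189.8°; drift +12.9° → track 202.7°, groundspeed 95.5 kt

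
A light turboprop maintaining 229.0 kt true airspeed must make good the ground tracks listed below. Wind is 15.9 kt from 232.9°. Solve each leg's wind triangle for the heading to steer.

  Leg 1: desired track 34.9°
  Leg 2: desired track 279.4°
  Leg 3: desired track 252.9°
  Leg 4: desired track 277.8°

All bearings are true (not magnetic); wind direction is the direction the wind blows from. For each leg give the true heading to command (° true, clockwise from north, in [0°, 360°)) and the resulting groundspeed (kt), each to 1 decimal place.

Leg 1: heading=33.7°, groundspeed=244.1 kt
Leg 2: heading=276.5°, groundspeed=217.8 kt
Leg 3: heading=251.5°, groundspeed=214.0 kt
Leg 4: heading=275.0°, groundspeed=217.5 kt

Leg 1: desired track 34.9°; wind correction -1.2° → command heading 33.7°, groundspeed 244.1 kt
Leg 2: desired track 279.4°; wind correction -2.9° → command heading 276.5°, groundspeed 217.8 kt
Leg 3: desired track 252.9°; wind correction -1.4° → command heading 251.5°, groundspeed 214.0 kt
Leg 4: desired track 277.8°; wind correction -2.8° → command heading 275.0°, groundspeed 217.5 kt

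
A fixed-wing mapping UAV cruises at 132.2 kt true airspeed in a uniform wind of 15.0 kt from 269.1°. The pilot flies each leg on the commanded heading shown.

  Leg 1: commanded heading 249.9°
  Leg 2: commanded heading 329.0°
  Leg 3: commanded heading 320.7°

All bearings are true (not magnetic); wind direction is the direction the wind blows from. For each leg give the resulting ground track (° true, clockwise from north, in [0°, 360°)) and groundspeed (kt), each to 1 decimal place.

Leg 1: track=247.5°, groundspeed=118.1 kt
Leg 2: track=334.9°, groundspeed=125.4 kt
Leg 3: track=326.2°, groundspeed=123.4 kt

Leg 1: heading 249.9°; drift -2.4° → track 247.5°, groundspeed 118.1 kt
Leg 2: heading 329.0°; drift +5.9° → track 334.9°, groundspeed 125.4 kt
Leg 3: heading 320.7°; drift +5.5° → track 326.2°, groundspeed 123.4 kt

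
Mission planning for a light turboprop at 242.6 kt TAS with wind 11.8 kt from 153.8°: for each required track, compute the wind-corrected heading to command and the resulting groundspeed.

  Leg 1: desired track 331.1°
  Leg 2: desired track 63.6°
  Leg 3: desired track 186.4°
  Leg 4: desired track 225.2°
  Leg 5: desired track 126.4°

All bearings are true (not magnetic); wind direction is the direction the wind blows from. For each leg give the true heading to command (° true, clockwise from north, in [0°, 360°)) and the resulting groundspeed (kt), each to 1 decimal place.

Leg 1: heading=331.0°, groundspeed=254.4 kt
Leg 2: heading=66.4°, groundspeed=242.4 kt
Leg 3: heading=184.9°, groundspeed=232.6 kt
Leg 4: heading=222.6°, groundspeed=238.6 kt
Leg 5: heading=127.7°, groundspeed=232.1 kt

Leg 1: desired track 331.1°; wind correction -0.1° → command heading 331.0°, groundspeed 254.4 kt
Leg 2: desired track 63.6°; wind correction +2.8° → command heading 66.4°, groundspeed 242.4 kt
Leg 3: desired track 186.4°; wind correction -1.5° → command heading 184.9°, groundspeed 232.6 kt
Leg 4: desired track 225.2°; wind correction -2.6° → command heading 222.6°, groundspeed 238.6 kt
Leg 5: desired track 126.4°; wind correction +1.3° → command heading 127.7°, groundspeed 232.1 kt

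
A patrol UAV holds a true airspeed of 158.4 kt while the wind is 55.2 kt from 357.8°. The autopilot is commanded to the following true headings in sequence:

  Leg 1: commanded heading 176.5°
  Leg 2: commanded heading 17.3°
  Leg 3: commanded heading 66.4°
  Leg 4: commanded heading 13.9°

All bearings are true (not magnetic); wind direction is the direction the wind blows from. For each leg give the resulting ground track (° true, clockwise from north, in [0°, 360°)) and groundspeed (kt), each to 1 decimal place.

Leg 1: track=176.8°, groundspeed=213.6 kt
Leg 2: track=27.1°, groundspeed=108.0 kt
Leg 3: track=86.8°, groundspeed=147.5 kt
Leg 4: track=22.2°, groundspeed=106.5 kt

Leg 1: heading 176.5°; drift +0.3° → track 176.8°, groundspeed 213.6 kt
Leg 2: heading 17.3°; drift +9.8° → track 27.1°, groundspeed 108.0 kt
Leg 3: heading 66.4°; drift +20.4° → track 86.8°, groundspeed 147.5 kt
Leg 4: heading 13.9°; drift +8.3° → track 22.2°, groundspeed 106.5 kt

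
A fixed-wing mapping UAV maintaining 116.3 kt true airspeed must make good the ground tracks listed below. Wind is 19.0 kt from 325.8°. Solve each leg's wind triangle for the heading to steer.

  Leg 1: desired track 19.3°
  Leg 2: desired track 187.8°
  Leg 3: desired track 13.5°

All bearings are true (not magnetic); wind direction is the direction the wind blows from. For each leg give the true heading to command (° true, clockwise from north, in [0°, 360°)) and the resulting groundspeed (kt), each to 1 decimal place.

Leg 1: heading=11.8°, groundspeed=104.0 kt
Leg 2: heading=194.1°, groundspeed=129.7 kt
Leg 3: heading=6.6°, groundspeed=102.7 kt

Leg 1: desired track 19.3°; wind correction -7.5° → command heading 11.8°, groundspeed 104.0 kt
Leg 2: desired track 187.8°; wind correction +6.3° → command heading 194.1°, groundspeed 129.7 kt
Leg 3: desired track 13.5°; wind correction -6.9° → command heading 6.6°, groundspeed 102.7 kt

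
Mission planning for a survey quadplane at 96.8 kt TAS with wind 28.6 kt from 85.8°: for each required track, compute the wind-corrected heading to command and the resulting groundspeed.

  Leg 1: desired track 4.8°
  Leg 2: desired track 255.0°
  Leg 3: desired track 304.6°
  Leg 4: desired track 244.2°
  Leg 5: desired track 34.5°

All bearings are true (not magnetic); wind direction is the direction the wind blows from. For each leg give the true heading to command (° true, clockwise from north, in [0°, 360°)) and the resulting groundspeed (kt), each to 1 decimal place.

Leg 1: desired track 4.8°; wind correction +17.0° → command heading 21.8°, groundspeed 88.1 kt
Leg 2: desired track 255.0°; wind correction -3.2° → command heading 251.8°, groundspeed 124.7 kt
Leg 3: desired track 304.6°; wind correction +10.7° → command heading 315.3°, groundspeed 117.4 kt
Leg 4: desired track 244.2°; wind correction -6.2° → command heading 238.0°, groundspeed 122.8 kt
Leg 5: desired track 34.5°; wind correction +13.3° → command heading 47.8°, groundspeed 76.3 kt

Leg 1: heading=21.8°, groundspeed=88.1 kt
Leg 2: heading=251.8°, groundspeed=124.7 kt
Leg 3: heading=315.3°, groundspeed=117.4 kt
Leg 4: heading=238.0°, groundspeed=122.8 kt
Leg 5: heading=47.8°, groundspeed=76.3 kt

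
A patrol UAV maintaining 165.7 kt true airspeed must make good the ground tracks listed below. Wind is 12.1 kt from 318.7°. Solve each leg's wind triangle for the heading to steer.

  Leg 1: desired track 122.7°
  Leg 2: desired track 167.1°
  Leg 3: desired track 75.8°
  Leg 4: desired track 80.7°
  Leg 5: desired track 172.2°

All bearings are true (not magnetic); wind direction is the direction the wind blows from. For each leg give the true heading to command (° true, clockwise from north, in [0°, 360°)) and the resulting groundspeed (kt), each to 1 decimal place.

Leg 1: desired track 122.7°; wind correction -1.2° → command heading 121.5°, groundspeed 177.3 kt
Leg 2: desired track 167.1°; wind correction +2.0° → command heading 169.1°, groundspeed 176.2 kt
Leg 3: desired track 75.8°; wind correction -3.7° → command heading 72.1°, groundspeed 170.9 kt
Leg 4: desired track 80.7°; wind correction -3.6° → command heading 77.1°, groundspeed 171.8 kt
Leg 5: desired track 172.2°; wind correction +2.3° → command heading 174.5°, groundspeed 175.7 kt

Leg 1: heading=121.5°, groundspeed=177.3 kt
Leg 2: heading=169.1°, groundspeed=176.2 kt
Leg 3: heading=72.1°, groundspeed=170.9 kt
Leg 4: heading=77.1°, groundspeed=171.8 kt
Leg 5: heading=174.5°, groundspeed=175.7 kt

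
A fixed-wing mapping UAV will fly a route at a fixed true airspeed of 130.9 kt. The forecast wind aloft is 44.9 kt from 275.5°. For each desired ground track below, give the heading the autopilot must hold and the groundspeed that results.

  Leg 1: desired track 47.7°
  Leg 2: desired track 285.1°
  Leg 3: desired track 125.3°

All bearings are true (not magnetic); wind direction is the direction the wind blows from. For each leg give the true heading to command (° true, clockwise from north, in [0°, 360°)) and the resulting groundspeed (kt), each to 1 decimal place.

Leg 1: desired track 47.7°; wind correction -14.7° → command heading 33.0°, groundspeed 156.8 kt
Leg 2: desired track 285.1°; wind correction -3.3° → command heading 281.8°, groundspeed 86.4 kt
Leg 3: desired track 125.3°; wind correction +9.8° → command heading 135.1°, groundspeed 167.9 kt

Leg 1: heading=33.0°, groundspeed=156.8 kt
Leg 2: heading=281.8°, groundspeed=86.4 kt
Leg 3: heading=135.1°, groundspeed=167.9 kt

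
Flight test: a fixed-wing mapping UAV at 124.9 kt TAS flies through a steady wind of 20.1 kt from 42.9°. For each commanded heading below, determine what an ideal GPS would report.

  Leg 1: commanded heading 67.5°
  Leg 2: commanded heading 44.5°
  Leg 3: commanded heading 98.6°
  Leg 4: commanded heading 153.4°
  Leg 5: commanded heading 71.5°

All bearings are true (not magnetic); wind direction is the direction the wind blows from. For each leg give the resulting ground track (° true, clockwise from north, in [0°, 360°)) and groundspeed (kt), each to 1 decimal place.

Leg 1: heading 67.5°; drift +4.5° → track 72.0°, groundspeed 107.0 kt
Leg 2: heading 44.5°; drift +0.3° → track 44.8°, groundspeed 104.8 kt
Leg 3: heading 98.6°; drift +8.3° → track 106.9°, groundspeed 114.8 kt
Leg 4: heading 153.4°; drift +8.1° → track 161.5°, groundspeed 133.3 kt
Leg 5: heading 71.5°; drift +5.1° → track 76.6°, groundspeed 107.7 kt

Leg 1: track=72.0°, groundspeed=107.0 kt
Leg 2: track=44.8°, groundspeed=104.8 kt
Leg 3: track=106.9°, groundspeed=114.8 kt
Leg 4: track=161.5°, groundspeed=133.3 kt
Leg 5: track=76.6°, groundspeed=107.7 kt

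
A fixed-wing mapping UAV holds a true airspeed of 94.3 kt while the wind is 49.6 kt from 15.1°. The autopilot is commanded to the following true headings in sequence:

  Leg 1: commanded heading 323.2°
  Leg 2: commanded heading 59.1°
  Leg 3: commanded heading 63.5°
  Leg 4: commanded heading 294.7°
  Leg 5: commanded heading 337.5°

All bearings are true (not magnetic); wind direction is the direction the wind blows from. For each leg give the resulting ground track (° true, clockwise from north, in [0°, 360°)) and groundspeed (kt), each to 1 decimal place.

Leg 1: track=291.7°, groundspeed=74.7 kt
Leg 2: track=89.5°, groundspeed=68.0 kt
Leg 3: track=94.6°, groundspeed=71.7 kt
Leg 4: track=265.1°, groundspeed=99.0 kt
Leg 5: track=308.7°, groundspeed=62.8 kt

Leg 1: heading 323.2°; drift -31.5° → track 291.7°, groundspeed 74.7 kt
Leg 2: heading 59.1°; drift +30.4° → track 89.5°, groundspeed 68.0 kt
Leg 3: heading 63.5°; drift +31.1° → track 94.6°, groundspeed 71.7 kt
Leg 4: heading 294.7°; drift -29.6° → track 265.1°, groundspeed 99.0 kt
Leg 5: heading 337.5°; drift -28.8° → track 308.7°, groundspeed 62.8 kt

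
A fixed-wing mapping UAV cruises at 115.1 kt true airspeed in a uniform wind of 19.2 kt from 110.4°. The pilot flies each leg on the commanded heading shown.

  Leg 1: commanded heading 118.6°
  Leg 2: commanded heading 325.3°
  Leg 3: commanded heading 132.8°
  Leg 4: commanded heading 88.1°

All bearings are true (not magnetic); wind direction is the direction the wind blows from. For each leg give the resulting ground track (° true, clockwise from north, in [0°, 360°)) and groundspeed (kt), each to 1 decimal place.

Leg 1: heading 118.6°; drift +1.6° → track 120.2°, groundspeed 96.1 kt
Leg 2: heading 325.3°; drift -4.8° → track 320.5°, groundspeed 131.3 kt
Leg 3: heading 132.8°; drift +4.3° → track 137.1°, groundspeed 97.6 kt
Leg 4: heading 88.1°; drift -4.3° → track 83.8°, groundspeed 97.6 kt

Leg 1: track=120.2°, groundspeed=96.1 kt
Leg 2: track=320.5°, groundspeed=131.3 kt
Leg 3: track=137.1°, groundspeed=97.6 kt
Leg 4: track=83.8°, groundspeed=97.6 kt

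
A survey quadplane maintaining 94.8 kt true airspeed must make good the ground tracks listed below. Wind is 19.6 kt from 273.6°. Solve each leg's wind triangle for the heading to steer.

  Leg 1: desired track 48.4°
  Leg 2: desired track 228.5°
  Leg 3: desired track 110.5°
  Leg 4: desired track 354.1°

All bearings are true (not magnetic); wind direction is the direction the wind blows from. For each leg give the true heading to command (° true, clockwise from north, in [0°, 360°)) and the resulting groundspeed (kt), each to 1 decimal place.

Leg 1: heading=40.0°, groundspeed=107.6 kt
Leg 2: heading=236.9°, groundspeed=79.9 kt
Leg 3: heading=113.9°, groundspeed=113.4 kt
Leg 4: heading=342.3°, groundspeed=89.6 kt

Leg 1: desired track 48.4°; wind correction -8.4° → command heading 40.0°, groundspeed 107.6 kt
Leg 2: desired track 228.5°; wind correction +8.4° → command heading 236.9°, groundspeed 79.9 kt
Leg 3: desired track 110.5°; wind correction +3.4° → command heading 113.9°, groundspeed 113.4 kt
Leg 4: desired track 354.1°; wind correction -11.8° → command heading 342.3°, groundspeed 89.6 kt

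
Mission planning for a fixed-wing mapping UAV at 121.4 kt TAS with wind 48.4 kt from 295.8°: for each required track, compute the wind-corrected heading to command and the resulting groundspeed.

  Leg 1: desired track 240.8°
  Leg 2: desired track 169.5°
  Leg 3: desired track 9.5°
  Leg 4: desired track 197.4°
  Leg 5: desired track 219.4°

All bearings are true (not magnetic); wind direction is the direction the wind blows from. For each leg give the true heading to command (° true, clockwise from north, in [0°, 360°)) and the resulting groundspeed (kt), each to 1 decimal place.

Leg 1: desired track 240.8°; wind correction +19.1° → command heading 259.9°, groundspeed 87.0 kt
Leg 2: desired track 169.5°; wind correction +18.7° → command heading 188.2°, groundspeed 143.6 kt
Leg 3: desired track 9.5°; wind correction -22.5° → command heading 347.0°, groundspeed 98.6 kt
Leg 4: desired track 197.4°; wind correction +23.2° → command heading 220.6°, groundspeed 118.6 kt
Leg 5: desired track 219.4°; wind correction +22.8° → command heading 242.2°, groundspeed 100.5 kt

Leg 1: heading=259.9°, groundspeed=87.0 kt
Leg 2: heading=188.2°, groundspeed=143.6 kt
Leg 3: heading=347.0°, groundspeed=98.6 kt
Leg 4: heading=220.6°, groundspeed=118.6 kt
Leg 5: heading=242.2°, groundspeed=100.5 kt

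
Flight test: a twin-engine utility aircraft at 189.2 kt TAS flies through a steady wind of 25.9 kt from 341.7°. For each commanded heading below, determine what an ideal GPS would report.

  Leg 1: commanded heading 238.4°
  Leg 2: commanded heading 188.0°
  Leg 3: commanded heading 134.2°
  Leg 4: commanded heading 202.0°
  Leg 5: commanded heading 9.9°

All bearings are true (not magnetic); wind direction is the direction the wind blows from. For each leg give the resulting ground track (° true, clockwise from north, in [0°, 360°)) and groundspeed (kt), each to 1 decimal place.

Leg 1: track=231.0°, groundspeed=196.8 kt
Leg 2: track=184.9°, groundspeed=212.7 kt
Leg 3: track=137.4°, groundspeed=212.5 kt
Leg 4: track=197.4°, groundspeed=209.6 kt
Leg 5: track=14.1°, groundspeed=166.8 kt

Leg 1: heading 238.4°; drift -7.4° → track 231.0°, groundspeed 196.8 kt
Leg 2: heading 188.0°; drift -3.1° → track 184.9°, groundspeed 212.7 kt
Leg 3: heading 134.2°; drift +3.2° → track 137.4°, groundspeed 212.5 kt
Leg 4: heading 202.0°; drift -4.6° → track 197.4°, groundspeed 209.6 kt
Leg 5: heading 9.9°; drift +4.2° → track 14.1°, groundspeed 166.8 kt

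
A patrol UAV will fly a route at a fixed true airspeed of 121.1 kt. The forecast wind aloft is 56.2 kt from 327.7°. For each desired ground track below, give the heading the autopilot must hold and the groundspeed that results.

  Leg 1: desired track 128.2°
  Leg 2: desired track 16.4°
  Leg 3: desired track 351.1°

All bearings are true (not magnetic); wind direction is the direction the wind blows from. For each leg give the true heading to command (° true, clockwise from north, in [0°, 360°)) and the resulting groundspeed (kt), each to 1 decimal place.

Leg 1: desired track 128.2°; wind correction -8.9° → command heading 119.3°, groundspeed 172.6 kt
Leg 2: desired track 16.4°; wind correction -20.4° → command heading 356.0°, groundspeed 76.4 kt
Leg 3: desired track 351.1°; wind correction -10.6° → command heading 340.5°, groundspeed 67.4 kt

Leg 1: heading=119.3°, groundspeed=172.6 kt
Leg 2: heading=356.0°, groundspeed=76.4 kt
Leg 3: heading=340.5°, groundspeed=67.4 kt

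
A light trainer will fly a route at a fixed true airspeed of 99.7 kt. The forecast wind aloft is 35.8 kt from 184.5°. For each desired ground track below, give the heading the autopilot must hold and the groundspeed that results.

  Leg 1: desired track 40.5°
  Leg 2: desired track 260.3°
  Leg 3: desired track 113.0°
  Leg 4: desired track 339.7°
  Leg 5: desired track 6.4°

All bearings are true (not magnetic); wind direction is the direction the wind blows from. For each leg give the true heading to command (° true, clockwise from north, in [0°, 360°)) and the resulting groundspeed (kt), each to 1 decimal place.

Leg 1: heading=52.7°, groundspeed=126.4 kt
Leg 2: heading=239.9°, groundspeed=84.7 kt
Leg 3: heading=132.9°, groundspeed=82.4 kt
Leg 4: heading=331.0°, groundspeed=131.1 kt
Leg 5: heading=7.1°, groundspeed=135.5 kt

Leg 1: desired track 40.5°; wind correction +12.2° → command heading 52.7°, groundspeed 126.4 kt
Leg 2: desired track 260.3°; wind correction -20.4° → command heading 239.9°, groundspeed 84.7 kt
Leg 3: desired track 113.0°; wind correction +19.9° → command heading 132.9°, groundspeed 82.4 kt
Leg 4: desired track 339.7°; wind correction -8.7° → command heading 331.0°, groundspeed 131.1 kt
Leg 5: desired track 6.4°; wind correction +0.7° → command heading 7.1°, groundspeed 135.5 kt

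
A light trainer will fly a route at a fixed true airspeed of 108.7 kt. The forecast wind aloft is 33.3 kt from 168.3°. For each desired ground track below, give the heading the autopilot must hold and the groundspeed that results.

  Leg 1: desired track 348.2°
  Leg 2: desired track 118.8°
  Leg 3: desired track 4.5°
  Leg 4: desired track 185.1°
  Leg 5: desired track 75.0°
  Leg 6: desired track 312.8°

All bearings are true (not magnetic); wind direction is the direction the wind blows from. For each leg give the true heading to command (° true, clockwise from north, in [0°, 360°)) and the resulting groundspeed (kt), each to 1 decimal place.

Leg 1: heading=348.2°, groundspeed=142.0 kt
Leg 2: heading=132.3°, groundspeed=84.1 kt
Leg 3: heading=9.4°, groundspeed=140.3 kt
Leg 4: heading=180.0°, groundspeed=76.4 kt
Leg 5: heading=92.8°, groundspeed=105.4 kt
Leg 6: heading=302.6°, groundspeed=134.1 kt

Leg 1: desired track 348.2°; wind correction +0.0° → command heading 348.2°, groundspeed 142.0 kt
Leg 2: desired track 118.8°; wind correction +13.5° → command heading 132.3°, groundspeed 84.1 kt
Leg 3: desired track 4.5°; wind correction +4.9° → command heading 9.4°, groundspeed 140.3 kt
Leg 4: desired track 185.1°; wind correction -5.1° → command heading 180.0°, groundspeed 76.4 kt
Leg 5: desired track 75.0°; wind correction +17.8° → command heading 92.8°, groundspeed 105.4 kt
Leg 6: desired track 312.8°; wind correction -10.2° → command heading 302.6°, groundspeed 134.1 kt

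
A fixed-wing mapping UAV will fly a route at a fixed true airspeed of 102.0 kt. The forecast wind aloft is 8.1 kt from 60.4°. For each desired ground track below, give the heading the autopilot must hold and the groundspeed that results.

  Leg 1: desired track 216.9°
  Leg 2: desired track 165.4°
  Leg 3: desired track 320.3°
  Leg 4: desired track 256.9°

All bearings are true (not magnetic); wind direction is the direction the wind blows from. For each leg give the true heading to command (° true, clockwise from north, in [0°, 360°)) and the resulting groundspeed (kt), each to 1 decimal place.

Leg 1: heading=215.1°, groundspeed=109.4 kt
Leg 2: heading=161.0°, groundspeed=103.8 kt
Leg 3: heading=324.8°, groundspeed=103.1 kt
Leg 4: heading=258.2°, groundspeed=109.7 kt

Leg 1: desired track 216.9°; wind correction -1.8° → command heading 215.1°, groundspeed 109.4 kt
Leg 2: desired track 165.4°; wind correction -4.4° → command heading 161.0°, groundspeed 103.8 kt
Leg 3: desired track 320.3°; wind correction +4.5° → command heading 324.8°, groundspeed 103.1 kt
Leg 4: desired track 256.9°; wind correction +1.3° → command heading 258.2°, groundspeed 109.7 kt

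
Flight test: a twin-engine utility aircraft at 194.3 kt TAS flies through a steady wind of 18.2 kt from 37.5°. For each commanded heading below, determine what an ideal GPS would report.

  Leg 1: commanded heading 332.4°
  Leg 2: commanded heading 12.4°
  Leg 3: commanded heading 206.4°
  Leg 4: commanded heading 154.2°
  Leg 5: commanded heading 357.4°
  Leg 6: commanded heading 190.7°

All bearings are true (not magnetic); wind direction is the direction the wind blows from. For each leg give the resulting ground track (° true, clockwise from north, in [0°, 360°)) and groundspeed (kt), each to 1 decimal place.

Leg 1: track=327.3°, groundspeed=187.4 kt
Leg 2: track=9.9°, groundspeed=178.0 kt
Leg 3: track=207.3°, groundspeed=212.2 kt
Leg 4: track=158.8°, groundspeed=203.1 kt
Leg 5: track=353.7°, groundspeed=180.8 kt
Leg 6: track=192.9°, groundspeed=210.7 kt

Leg 1: heading 332.4°; drift -5.1° → track 327.3°, groundspeed 187.4 kt
Leg 2: heading 12.4°; drift -2.5° → track 9.9°, groundspeed 178.0 kt
Leg 3: heading 206.4°; drift +0.9° → track 207.3°, groundspeed 212.2 kt
Leg 4: heading 154.2°; drift +4.6° → track 158.8°, groundspeed 203.1 kt
Leg 5: heading 357.4°; drift -3.7° → track 353.7°, groundspeed 180.8 kt
Leg 6: heading 190.7°; drift +2.2° → track 192.9°, groundspeed 210.7 kt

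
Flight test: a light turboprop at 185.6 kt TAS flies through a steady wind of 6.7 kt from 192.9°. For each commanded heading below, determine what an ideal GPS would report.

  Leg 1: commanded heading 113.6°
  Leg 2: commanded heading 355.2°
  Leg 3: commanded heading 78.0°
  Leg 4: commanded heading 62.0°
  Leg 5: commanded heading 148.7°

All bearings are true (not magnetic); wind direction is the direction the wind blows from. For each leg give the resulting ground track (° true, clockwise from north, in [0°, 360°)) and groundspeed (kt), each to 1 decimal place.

Leg 1: track=111.6°, groundspeed=184.5 kt
Leg 2: track=355.8°, groundspeed=192.0 kt
Leg 3: track=76.2°, groundspeed=188.5 kt
Leg 4: track=60.5°, groundspeed=190.1 kt
Leg 5: track=147.2°, groundspeed=180.9 kt

Leg 1: heading 113.6°; drift -2.0° → track 111.6°, groundspeed 184.5 kt
Leg 2: heading 355.2°; drift +0.6° → track 355.8°, groundspeed 192.0 kt
Leg 3: heading 78.0°; drift -1.8° → track 76.2°, groundspeed 188.5 kt
Leg 4: heading 62.0°; drift -1.5° → track 60.5°, groundspeed 190.1 kt
Leg 5: heading 148.7°; drift -1.5° → track 147.2°, groundspeed 180.9 kt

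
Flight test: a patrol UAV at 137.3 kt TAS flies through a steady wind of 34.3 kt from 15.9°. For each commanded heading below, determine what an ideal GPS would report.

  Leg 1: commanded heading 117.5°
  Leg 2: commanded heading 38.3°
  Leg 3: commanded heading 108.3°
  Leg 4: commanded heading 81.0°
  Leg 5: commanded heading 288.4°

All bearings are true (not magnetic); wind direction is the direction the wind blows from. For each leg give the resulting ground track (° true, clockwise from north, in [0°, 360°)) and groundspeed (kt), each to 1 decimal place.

Leg 1: heading 117.5°; drift +13.1° → track 130.6°, groundspeed 148.1 kt
Leg 2: heading 38.3°; drift +7.1° → track 45.4°, groundspeed 106.4 kt
Leg 3: heading 108.3°; drift +13.9° → track 122.2°, groundspeed 142.9 kt
Leg 4: heading 81.0°; drift +14.2° → track 95.2°, groundspeed 126.7 kt
Leg 5: heading 288.4°; drift -14.2° → track 274.2°, groundspeed 140.1 kt

Leg 1: track=130.6°, groundspeed=148.1 kt
Leg 2: track=45.4°, groundspeed=106.4 kt
Leg 3: track=122.2°, groundspeed=142.9 kt
Leg 4: track=95.2°, groundspeed=126.7 kt
Leg 5: track=274.2°, groundspeed=140.1 kt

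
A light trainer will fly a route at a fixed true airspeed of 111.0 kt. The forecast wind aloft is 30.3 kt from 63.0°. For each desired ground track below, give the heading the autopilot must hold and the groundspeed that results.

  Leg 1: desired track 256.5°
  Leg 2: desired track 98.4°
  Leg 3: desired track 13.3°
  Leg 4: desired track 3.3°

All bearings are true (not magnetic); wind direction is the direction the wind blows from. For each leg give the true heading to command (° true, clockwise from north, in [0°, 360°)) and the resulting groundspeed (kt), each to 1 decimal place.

Leg 1: heading=260.2°, groundspeed=140.2 kt
Leg 2: heading=89.3°, groundspeed=84.9 kt
Leg 3: heading=25.3°, groundspeed=89.0 kt
Leg 4: heading=16.9°, groundspeed=92.6 kt

Leg 1: desired track 256.5°; wind correction +3.7° → command heading 260.2°, groundspeed 140.2 kt
Leg 2: desired track 98.4°; wind correction -9.1° → command heading 89.3°, groundspeed 84.9 kt
Leg 3: desired track 13.3°; wind correction +12.0° → command heading 25.3°, groundspeed 89.0 kt
Leg 4: desired track 3.3°; wind correction +13.6° → command heading 16.9°, groundspeed 92.6 kt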